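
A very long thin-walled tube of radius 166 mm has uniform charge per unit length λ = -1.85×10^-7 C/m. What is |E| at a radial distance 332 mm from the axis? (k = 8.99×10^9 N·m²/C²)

Coaxial Gaussian cylinder, radius r = 332 mm, length L (r > 166 mm).
The full line charge is enclosed: λ_enc = -1.85×10^-7 C/m.
Applying ∮E·dA = Q_enc/ε₀ with the end caps contributing no flux:
E = 2k|λ_enc|/r = 2(8.99×10^9)(1.85×10^-7)/(0.332) = 1.00×10^4 N/C.

E ≈ 1.00×10^4 V/m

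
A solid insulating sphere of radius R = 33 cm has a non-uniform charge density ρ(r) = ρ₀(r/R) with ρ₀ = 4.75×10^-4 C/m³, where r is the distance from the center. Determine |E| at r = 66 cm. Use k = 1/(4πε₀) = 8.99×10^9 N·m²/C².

Take a concentric spherical Gaussian surface of radius r = 66 cm (r > R, all charge enclosed).
Q_enc = 4π ∫₀^R ρ₀(r'/R)^1 r'² dr' = 4πρ₀R³/4 = 5.363×10^-5 C.
By Gauss's law, ∮E·dA = E·4πr² = Q_enc/ε₀.
E = k|Q_enc|/r² = (8.99×10^9)(5.363×10^-5)/(0.66)² = 1.11e6 N/C.

|E| ≈ 1.11×10^6 N/C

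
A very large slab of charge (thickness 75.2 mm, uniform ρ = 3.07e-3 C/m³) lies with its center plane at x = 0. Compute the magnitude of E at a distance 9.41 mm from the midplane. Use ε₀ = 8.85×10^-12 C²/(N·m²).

By symmetry E is perpendicular to the slab. A Gaussian pillbox from −9.41 mm to +9.41 mm (face area A) lies entirely within the slab.
Q_enc = ρ·(2x)·A and flux = 2EA, so 2EA = 2ρxA/ε₀ ⇒ E = |ρ|x/ε₀.
E = (3.07×10^-3)(0.00941)/(8.85×10^-12) = 3.26×10^6 N/C.

3.26e6 N/C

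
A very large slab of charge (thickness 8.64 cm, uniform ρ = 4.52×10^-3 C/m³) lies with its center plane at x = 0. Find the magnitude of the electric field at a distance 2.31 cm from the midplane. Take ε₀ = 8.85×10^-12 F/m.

By symmetry E is perpendicular to the slab. A Gaussian pillbox from −2.31 cm to +2.31 cm (face area A) lies entirely within the slab.
Q_enc = ρ·(2x)·A and flux = 2EA, so 2EA = 2ρxA/ε₀ ⇒ E = |ρ|x/ε₀.
E = (4.52×10^-3)(0.0231)/(8.85×10^-12) = 1.18×10^7 N/C.

|E| = 1.18e7 N/C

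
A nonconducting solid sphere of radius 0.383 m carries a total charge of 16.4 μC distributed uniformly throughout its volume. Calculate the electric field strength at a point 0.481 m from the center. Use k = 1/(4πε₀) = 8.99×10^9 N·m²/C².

Take a concentric spherical Gaussian surface of radius r = 0.481 m (r > R, so the entire charge is enclosed).
Q_enc = 16.4 μC = 1.64e-5 C.
By Gauss's law, ∮E·dA = E·4πr² = Q_enc/ε₀.
E = k|Q_enc|/r² = (8.99×10^9)(1.64×10^-5)/(0.481)² = 6.37×10^5 N/C.

E ≈ 6.37×10^5 N/C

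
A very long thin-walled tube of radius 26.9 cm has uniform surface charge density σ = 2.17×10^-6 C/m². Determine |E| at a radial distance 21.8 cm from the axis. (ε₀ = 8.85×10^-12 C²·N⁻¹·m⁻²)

E = 0 (no enclosed charge)

Choose a coaxial cylinder of radius r = 21.8 cm (arbitrary length L) as the Gaussian surface (r < 26.9 cm, inside the shell).
No charge is enclosed, so Gauss's law gives E·2πrL = 0 ⇒ E = 0.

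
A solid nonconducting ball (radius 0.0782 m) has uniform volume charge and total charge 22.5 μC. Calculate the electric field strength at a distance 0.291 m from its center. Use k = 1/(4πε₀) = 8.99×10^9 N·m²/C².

By spherical symmetry E is radial; choose a Gaussian sphere of radius r = 0.291 m (r > R, so the entire charge is enclosed).
Q_enc = 22.5 μC = 2.25e-5 C.
Gauss's law: E·4πr² = Q_enc/ε₀.
E = k|Q_enc|/r² = (8.99×10^9)(2.25e-5)/(0.291)² = 2.39×10^6 N/C.

|E| = 2.39×10^6 V/m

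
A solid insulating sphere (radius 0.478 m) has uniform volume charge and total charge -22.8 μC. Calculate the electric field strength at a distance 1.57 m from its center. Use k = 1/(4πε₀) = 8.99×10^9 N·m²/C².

8.32×10^4 N/C

By spherical symmetry E is radial; choose a Gaussian sphere of radius r = 1.57 m (r > R, so the entire charge is enclosed).
Q_enc = -22.8 μC = -2.28e-5 C.
Gauss's law: E·4πr² = Q_enc/ε₀.
E = k|Q_enc|/r² = (8.99×10^9)(2.28×10^-5)/(1.57)² = 8.32e4 N/C.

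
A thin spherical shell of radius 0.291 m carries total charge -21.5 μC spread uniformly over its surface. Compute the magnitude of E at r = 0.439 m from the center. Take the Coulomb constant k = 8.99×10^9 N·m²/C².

Take a concentric spherical Gaussian surface of radius r = 0.439 m (r > 0.291 m).
The entire shell is enclosed: Q_enc = -2.15×10^-5 C.
Applying ∮E·dA = Q_enc/ε₀ with Φ = E(4πr²):
E = k|Q_enc|/r² = (8.99×10^9)(2.15×10^-5)/(0.439)² = 1.00×10^6 N/C.

E ≈ 1.00×10^6 N/C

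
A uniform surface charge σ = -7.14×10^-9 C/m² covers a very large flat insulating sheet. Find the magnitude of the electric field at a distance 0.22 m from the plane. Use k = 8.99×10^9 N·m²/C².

E = 403 N/C

Choose a cylindrical pillbox piercing the sheet, end faces (area A) parallel to it.
Only the two end caps contribute flux: Φ = 2EA. With Q_enc = σA, Gauss's law gives E = |σ|/(2ε₀).
E = 2πk|σ| = 2π(8.99×10^9)(7.14×10^-9) = 403 N/C.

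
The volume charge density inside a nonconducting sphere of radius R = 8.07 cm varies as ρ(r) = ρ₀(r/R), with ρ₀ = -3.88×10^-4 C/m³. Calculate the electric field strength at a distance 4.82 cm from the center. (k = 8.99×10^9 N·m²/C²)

Use a concentric Gaussian sphere at r = 4.82 cm (r < R).
Integrate the density: Q_enc = 4π ∫₀^r ρ₀(r'/R)^1 r'² dr' = 4πρ₀ r^4/(4·R) = -8.153×10^-8 C.
Gauss's law: E·4πr² = Q_enc/ε₀.
E = k|Q_enc|/r² = (8.99×10^9)(8.153×10^-8)/(0.0482)² = 3.15×10^5 N/C.

E ≈ 3.15×10^5 N/C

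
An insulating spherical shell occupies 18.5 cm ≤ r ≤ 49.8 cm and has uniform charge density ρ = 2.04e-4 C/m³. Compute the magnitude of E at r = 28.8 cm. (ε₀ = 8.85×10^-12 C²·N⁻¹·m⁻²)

|E| ≈ 1.63×10^6 N/C

By spherical symmetry E is radial; choose a Gaussian sphere of radius r = 28.8 cm (within the shell material, 18.5 cm < r < 49.8 cm).
Only the shell between 18.5 cm and r is enclosed: Q_enc = ρ·(4π/3)(r³ − a³) = (2.04e-4)·(4π/3)·((0.288)³ − (0.185)³) = 1.50×10^-5 C.
Gauss's law: E·4πr² = Q_enc/ε₀.
E = |Q_enc|/(4πε₀r²) = (1.50×10^-5)/(4π·8.85×10^-12·(0.288)²) = 1.63e6 N/C.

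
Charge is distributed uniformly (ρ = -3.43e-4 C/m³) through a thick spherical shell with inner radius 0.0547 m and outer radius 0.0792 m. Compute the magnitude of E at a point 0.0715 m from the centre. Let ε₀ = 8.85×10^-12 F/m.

Take a concentric spherical Gaussian surface of radius r = 0.0715 m (within the shell material, 0.0547 m < r < 0.0792 m).
Only the shell between 0.0547 m and r is enclosed: Q_enc = ρ·(4π/3)(r³ − a³) = (-3.43×10^-4)·(4π/3)·((0.0715)³ − (0.0547)³) = -2.90×10^-7 C.
Gauss's law: E·4πr² = Q_enc/ε₀.
E = |Q_enc|/(4πε₀r²) = (2.90e-7)/(4π·8.85×10^-12·(0.0715)²) = 5.10×10^5 N/C.

E ≈ 5.10×10^5 N/C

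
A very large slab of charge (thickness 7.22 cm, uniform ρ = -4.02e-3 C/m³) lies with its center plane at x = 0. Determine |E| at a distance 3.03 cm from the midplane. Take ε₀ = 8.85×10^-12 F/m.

By symmetry E is perpendicular to the slab. A Gaussian pillbox from −3.03 cm to +3.03 cm (face area A) lies entirely within the slab.
Q_enc = ρ·(2x)·A and flux = 2EA, so 2EA = 2ρxA/ε₀ ⇒ E = |ρ|x/ε₀.
E = (4.02×10^-3)(0.0303)/(8.85×10^-12) = 1.38×10^7 N/C.

E = 1.38e7 N/C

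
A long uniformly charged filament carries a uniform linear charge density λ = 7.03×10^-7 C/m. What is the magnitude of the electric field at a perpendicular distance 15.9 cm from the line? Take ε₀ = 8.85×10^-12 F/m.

By cylindrical symmetry E is radial; use a coaxial Gaussian cylinder of radius 15.9 cm and length L.
Q_enc = λL, so λ_enc = 7.03×10^-7 C/m.
Applying ∮E·dA = Q_enc/ε₀ with the end caps contributing no flux:
E = |λ_enc|/(2πε₀r) = (7.03×10^-7)/(2π·8.85×10^-12·0.159) = 7.95×10^4 N/C.

E = 7.95×10^4 N/C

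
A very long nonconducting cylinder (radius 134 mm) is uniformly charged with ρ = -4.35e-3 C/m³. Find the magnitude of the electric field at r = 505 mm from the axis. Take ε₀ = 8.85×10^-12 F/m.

Take a coaxial cylindrical Gaussian surface of radius r = 505 mm and length L (r > 134 mm, full cross-section enclosed).
λ_enc = ρ·πR² = (-4.35e-3)π(0.134)² = -2.454×10^-4 C/m.
Applying ∮E·dA = Q_enc/ε₀ with the end caps contributing no flux:
E = |λ_enc|/(2πε₀r) = (2.454e-4)/(2π·8.85×10^-12·0.505) = 8.74×10^6 N/C.

|E| = 8.74×10^6 N/C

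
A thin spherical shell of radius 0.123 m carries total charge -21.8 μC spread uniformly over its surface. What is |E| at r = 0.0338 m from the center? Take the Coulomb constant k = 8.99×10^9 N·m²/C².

E = 0 (no enclosed charge)

Take a concentric spherical Gaussian surface of radius r = 0.0338 m (inside the shell, r < 0.123 m).
No charge lies within this surface, so Q_enc = 0 and Gauss's law gives E·4πr² = 0 ⇒ E = 0.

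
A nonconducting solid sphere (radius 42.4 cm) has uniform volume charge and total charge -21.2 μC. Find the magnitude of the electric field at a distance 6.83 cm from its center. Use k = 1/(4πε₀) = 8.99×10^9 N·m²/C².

1.71×10^5 N/C

By spherical symmetry E is radial; choose a Gaussian sphere of radius r = 6.83 cm (r < R).
For a uniform sphere the enclosed fraction is (r/R)³, so Q_enc = (-21.2 μC)(0.0683/0.424)³ = -8.861×10^-8 C.
Gauss's law: E·4πr² = Q_enc/ε₀.
E = k|Q_enc|/r² = (8.99×10^9)(8.861×10^-8)/(0.0683)² = 1.71×10^5 N/C.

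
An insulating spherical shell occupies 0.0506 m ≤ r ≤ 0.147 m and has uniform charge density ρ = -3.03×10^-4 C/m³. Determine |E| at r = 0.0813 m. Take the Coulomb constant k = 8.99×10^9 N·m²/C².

Take a concentric spherical Gaussian surface of radius r = 0.0813 m (within the shell material, 0.0506 m < r < 0.147 m).
Enclosed charge is the volume from a to r: Q_enc = (4π/3)ρ(r³ − a³) = -5.176e-7 C.
Since E is radial and uniform over the Gaussian sphere, Φ = E·4πr² = Q_enc/ε₀.
E = k|Q_enc|/r² = (8.99×10^9)(5.176×10^-7)/(0.0813)² = 7.04e5 N/C.

|E| = 7.04×10^5 N/C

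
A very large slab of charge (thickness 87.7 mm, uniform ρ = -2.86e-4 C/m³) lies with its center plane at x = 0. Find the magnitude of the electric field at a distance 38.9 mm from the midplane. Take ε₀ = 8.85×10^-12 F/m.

By symmetry E is perpendicular to the slab. A Gaussian pillbox from −38.9 mm to +38.9 mm (face area A) lies entirely within the slab.
Q_enc = ρ·(2x)·A and flux = 2EA, so 2EA = 2ρxA/ε₀ ⇒ E = |ρ|x/ε₀.
E = (2.86×10^-4)(0.0389)/(8.85×10^-12) = 1.26×10^6 N/C.

|E| ≈ 1.26×10^6 V/m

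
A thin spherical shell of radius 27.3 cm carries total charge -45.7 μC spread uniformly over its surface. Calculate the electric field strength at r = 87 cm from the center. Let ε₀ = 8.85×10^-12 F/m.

Take a concentric spherical Gaussian surface of radius r = 87 cm (r > 27.3 cm).
The entire shell is enclosed: Q_enc = -4.57×10^-5 C.
Since E is radial and uniform over the Gaussian sphere, Φ = E·4πr² = Q_enc/ε₀.
E = |Q_enc|/(4πε₀r²) = (4.57×10^-5)/(4π·8.85×10^-12·(0.87)²) = 5.43×10^5 N/C.

E ≈ 5.43×10^5 N/C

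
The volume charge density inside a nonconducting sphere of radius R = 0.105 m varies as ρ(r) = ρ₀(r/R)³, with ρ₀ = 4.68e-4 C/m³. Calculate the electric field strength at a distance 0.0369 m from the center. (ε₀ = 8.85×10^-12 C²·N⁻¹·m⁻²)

Symmetry ⇒ E = E(r) r̂. Gaussian sphere of radius r = 0.0369 m (r < R).
Q_enc = ∫₀^r ρ(r')·4πr'² dr' = (4πρ₀/R³) ∫₀^r r'^5 dr' = 4πρ₀ r^6/(6·R³) = 2.137×10^-9 C.
By Gauss's law, ∮E·dA = E·4πr² = Q_enc/ε₀.
E = |Q_enc|/(4πε₀r²) = (2.137e-9)/(4π·8.85×10^-12·(0.0369)²) = 1.41e4 N/C.

E ≈ 1.41e4 N/C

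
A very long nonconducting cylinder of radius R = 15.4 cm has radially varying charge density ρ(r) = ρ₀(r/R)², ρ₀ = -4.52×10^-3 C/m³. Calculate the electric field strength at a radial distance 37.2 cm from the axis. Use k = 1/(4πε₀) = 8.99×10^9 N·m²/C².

|E| ≈ 8.14×10^6 N/C

Take a coaxial cylindrical Gaussian surface of radius r = 37.2 cm and length L (r > R, full charge per length enclosed).
λ_enc = 2π ∫₀^R ρ₀(r'/R)^2 r' dr' = 2πρ₀R²/4 = -1.684×10^-4 C/m.
By Gauss's law (flux through the curved wall only), E·2πrL = λ_enc L/ε₀.
E = 2k|λ_enc|/r = 2(8.99×10^9)(1.684×10^-4)/(0.372) = 8.14×10^6 N/C.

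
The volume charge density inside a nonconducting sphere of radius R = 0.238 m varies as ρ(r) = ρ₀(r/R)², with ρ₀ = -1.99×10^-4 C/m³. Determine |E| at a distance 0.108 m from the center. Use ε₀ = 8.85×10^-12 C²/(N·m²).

E ≈ 1.00×10^5 N/C

Use a concentric Gaussian sphere at r = 0.108 m (r < R).
Integrate the density: Q_enc = 4π ∫₀^r ρ₀(r'/R)^2 r'² dr' = 4πρ₀ r^5/(5·R²) = -1.297×10^-7 C.
Gauss's law: E·4πr² = Q_enc/ε₀.
E = |Q_enc|/(4πε₀r²) = (1.297×10^-7)/(4π·8.85×10^-12·(0.108)²) = 1.00×10^5 N/C.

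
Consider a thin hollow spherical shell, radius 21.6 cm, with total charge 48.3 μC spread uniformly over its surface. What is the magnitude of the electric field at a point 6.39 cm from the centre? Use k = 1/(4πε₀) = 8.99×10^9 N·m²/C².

Use a concentric Gaussian sphere at r = 6.39 cm (inside the shell, r < 21.6 cm).
No charge lies within this surface, so Q_enc = 0 and Gauss's law gives E·4πr² = 0 ⇒ E = 0.

|E| = 0 N/C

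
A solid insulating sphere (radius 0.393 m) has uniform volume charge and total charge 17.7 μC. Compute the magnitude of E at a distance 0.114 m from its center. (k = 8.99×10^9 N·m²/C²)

Symmetry ⇒ E = E(r) r̂. Gaussian sphere of radius r = 0.114 m (r < R).
Only the charge within r is enclosed: Q_enc = Q·(r/R)³ = (17.7 μC)·(0.114 m/0.393 m)³ = 4.32e-7 C.
By Gauss's law, ∮E·dA = E·4πr² = Q_enc/ε₀.
E = k|Q_enc|/r² = (8.99×10^9)(4.32e-7)/(0.114)² = 2.99e5 N/C.

E ≈ 2.99e5 V/m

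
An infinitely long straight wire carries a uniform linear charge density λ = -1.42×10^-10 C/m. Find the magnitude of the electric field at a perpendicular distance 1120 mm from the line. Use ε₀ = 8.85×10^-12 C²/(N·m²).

2.28 N/C

Coaxial Gaussian cylinder, radius r = 1120 mm, length L.
Q_enc = λL, so λ_enc = -1.42e-10 C/m.
Applying ∮E·dA = Q_enc/ε₀ with the end caps contributing no flux:
E = |λ_enc|/(2πε₀r) = (1.42×10^-10)/(2π·8.85×10^-12·1.12) = 2.28 N/C.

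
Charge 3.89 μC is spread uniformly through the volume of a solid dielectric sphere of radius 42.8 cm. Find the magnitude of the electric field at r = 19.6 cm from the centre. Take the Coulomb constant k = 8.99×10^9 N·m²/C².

8.74×10^4 V/m

Symmetry ⇒ E = E(r) r̂. Gaussian sphere of radius r = 19.6 cm (r < R).
Only the charge within r is enclosed: Q_enc = Q·(r/R)³ = (3.89 μC)·(19.6 cm/42.8 cm)³ = 3.736×10^-7 C.
By Gauss's law, ∮E·dA = E·4πr² = Q_enc/ε₀.
E = k|Q_enc|/r² = (8.99×10^9)(3.736×10^-7)/(0.196)² = 8.74e4 N/C.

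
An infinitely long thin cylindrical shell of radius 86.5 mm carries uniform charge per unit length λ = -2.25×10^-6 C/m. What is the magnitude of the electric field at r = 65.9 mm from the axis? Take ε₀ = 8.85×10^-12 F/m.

Choose a coaxial cylinder of radius r = 65.9 mm (arbitrary length L) as the Gaussian surface (r < 86.5 mm, inside the shell).
No charge is enclosed, so Gauss's law gives E·2πrL = 0 ⇒ E = 0.

|E| = 0 V/m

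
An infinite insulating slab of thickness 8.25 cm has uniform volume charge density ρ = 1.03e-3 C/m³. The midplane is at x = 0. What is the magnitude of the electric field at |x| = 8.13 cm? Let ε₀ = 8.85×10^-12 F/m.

|E| = 4.80e6 N/C

The point |x| = 8.13 cm lies outside the slab (half-thickness 0.04125 m). A symmetric pillbox spanning the full slab encloses Q_enc = ρ·d·A.
Flux = 2EA ⇒ E = |ρ|d/(2ε₀), independent of distance outside.
E = (1.03×10^-3)(0.0825)/(2·8.85×10^-12) = 4.80×10^6 N/C.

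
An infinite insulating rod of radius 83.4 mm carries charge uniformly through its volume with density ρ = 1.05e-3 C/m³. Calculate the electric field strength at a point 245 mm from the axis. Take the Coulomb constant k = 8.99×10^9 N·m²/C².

Choose a coaxial cylinder of radius r = 245 mm (arbitrary length L) as the Gaussian surface (r > 83.4 mm, full cross-section enclosed).
λ_enc = ρ·πR² = (1.05e-3)π(0.0834)² = 2.294×10^-5 C/m.
Gauss's law: E·2πrL = λ_enc L/ε₀.
E = 2k|λ_enc|/r = 2(8.99×10^9)(2.294×10^-5)/(0.245) = 1.68×10^6 N/C.

|E| ≈ 1.68e6 N/C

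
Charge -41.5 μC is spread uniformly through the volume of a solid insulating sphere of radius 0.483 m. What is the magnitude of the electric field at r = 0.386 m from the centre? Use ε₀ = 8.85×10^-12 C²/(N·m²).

Symmetry ⇒ E = E(r) r̂. Gaussian sphere of radius r = 0.386 m (r < R).
For a uniform sphere the enclosed fraction is (r/R)³, so Q_enc = (-41.5 μC)(0.386/0.483)³ = -2.118×10^-5 C.
Gauss's law: E·4πr² = Q_enc/ε₀.
E = |Q_enc|/(4πε₀r²) = (2.118×10^-5)/(4π·8.85×10^-12·(0.386)²) = 1.28×10^6 N/C.

1.28e6 N/C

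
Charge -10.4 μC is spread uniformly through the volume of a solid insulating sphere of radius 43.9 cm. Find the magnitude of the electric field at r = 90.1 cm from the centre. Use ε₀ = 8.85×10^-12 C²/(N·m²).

Symmetry ⇒ E = E(r) r̂. Gaussian sphere of radius r = 90.1 cm (r > R, so the entire charge is enclosed).
Q_enc = -10.4 μC = -1.04×10^-5 C.
By Gauss's law, ∮E·dA = E·4πr² = Q_enc/ε₀.
E = |Q_enc|/(4πε₀r²) = (1.04e-5)/(4π·8.85×10^-12·(0.901)²) = 1.15×10^5 N/C.

|E| = 1.15×10^5 N/C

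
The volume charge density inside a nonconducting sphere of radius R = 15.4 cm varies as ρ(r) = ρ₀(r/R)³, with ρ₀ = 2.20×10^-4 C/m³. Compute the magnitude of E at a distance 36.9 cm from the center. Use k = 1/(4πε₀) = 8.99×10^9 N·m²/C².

E ≈ 1.11×10^5 N/C

Symmetry ⇒ E = E(r) r̂. Gaussian sphere of radius r = 36.9 cm (r > R, all charge enclosed).
Q_enc = 4π ∫₀^R ρ₀(r'/R)^3 r'² dr' = 4πρ₀R³/6 = 1.683×10^-6 C.
Gauss's law: E·4πr² = Q_enc/ε₀.
E = k|Q_enc|/r² = (8.99×10^9)(1.683×10^-6)/(0.369)² = 1.11×10^5 N/C.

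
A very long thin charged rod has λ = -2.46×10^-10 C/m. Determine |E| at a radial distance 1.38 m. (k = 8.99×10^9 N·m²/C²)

Choose a coaxial cylinder of radius r = 1.38 m (arbitrary length L) as the Gaussian surface.
Q_enc = λL, so λ_enc = -2.46×10^-10 C/m.
Gauss's law: E·2πrL = λ_enc L/ε₀.
E = 2k|λ_enc|/r = 2(8.99×10^9)(2.46×10^-10)/(1.38) = 3.21 N/C.

E = 3.21 N/C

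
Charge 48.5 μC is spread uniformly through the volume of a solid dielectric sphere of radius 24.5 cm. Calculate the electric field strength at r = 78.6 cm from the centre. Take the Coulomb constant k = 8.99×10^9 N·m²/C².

Take a concentric spherical Gaussian surface of radius r = 78.6 cm (r > R, so the entire charge is enclosed).
Q_enc = 48.5 μC = 4.85×10^-5 C.
Gauss's law: E·4πr² = Q_enc/ε₀.
E = k|Q_enc|/r² = (8.99×10^9)(4.85×10^-5)/(0.786)² = 7.06e5 N/C.

7.06×10^5 N/C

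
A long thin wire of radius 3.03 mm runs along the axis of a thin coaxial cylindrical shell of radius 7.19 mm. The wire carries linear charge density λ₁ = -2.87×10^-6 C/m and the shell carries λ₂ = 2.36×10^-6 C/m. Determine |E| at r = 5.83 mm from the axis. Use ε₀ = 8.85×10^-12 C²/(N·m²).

|E| = 8.85×10^6 N/C

Choose a coaxial cylinder of radius r = 5.83 mm (arbitrary length L) as the Gaussian surface (between the conductors, 3.03 mm < r < 7.19 mm).
Only the inner wire is enclosed; the outer shell contributes nothing inside itself. λ_enc = λ₁ = -2.87e-6 C/m.
Applying ∮E·dA = Q_enc/ε₀ with the end caps contributing no flux:
E = |λ_enc|/(2πε₀r) = (2.87e-6)/(2π·8.85×10^-12·0.00583) = 8.85×10^6 N/C.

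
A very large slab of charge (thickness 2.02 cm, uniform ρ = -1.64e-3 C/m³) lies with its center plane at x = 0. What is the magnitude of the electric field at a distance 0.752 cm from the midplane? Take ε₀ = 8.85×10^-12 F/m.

|E| = 1.39e6 N/C

By symmetry E is perpendicular to the slab. A Gaussian pillbox from −0.752 cm to +0.752 cm (face area A) lies entirely within the slab.
Q_enc = ρ·(2x)·A and flux = 2EA, so 2EA = 2ρxA/ε₀ ⇒ E = |ρ|x/ε₀.
E = (1.64×10^-3)(0.00752)/(8.85×10^-12) = 1.39e6 N/C.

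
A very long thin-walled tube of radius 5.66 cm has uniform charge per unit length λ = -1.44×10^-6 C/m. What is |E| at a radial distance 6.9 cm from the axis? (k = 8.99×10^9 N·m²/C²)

Take a coaxial cylindrical Gaussian surface of radius r = 6.9 cm and length L (r > 5.66 cm).
The full line charge is enclosed: λ_enc = -1.44e-6 C/m.
Applying ∮E·dA = Q_enc/ε₀ with the end caps contributing no flux:
E = 2k|λ_enc|/r = 2(8.99×10^9)(1.44×10^-6)/(0.069) = 3.75×10^5 N/C.

E = 3.75×10^5 V/m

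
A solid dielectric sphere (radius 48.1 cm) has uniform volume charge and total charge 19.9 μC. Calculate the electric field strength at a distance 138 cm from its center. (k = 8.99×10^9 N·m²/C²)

E ≈ 9.39×10^4 V/m

Take a concentric spherical Gaussian surface of radius r = 138 cm (r > R, so the entire charge is enclosed).
Q_enc = 19.9 μC = 1.99e-5 C.
Since E is radial and uniform over the Gaussian sphere, Φ = E·4πr² = Q_enc/ε₀.
E = k|Q_enc|/r² = (8.99×10^9)(1.99e-5)/(1.38)² = 9.39×10^4 N/C.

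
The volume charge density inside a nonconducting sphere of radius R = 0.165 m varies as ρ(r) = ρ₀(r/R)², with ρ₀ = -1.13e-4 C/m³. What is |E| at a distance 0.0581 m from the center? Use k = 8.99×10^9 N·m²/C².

1.84×10^4 N/C

Symmetry ⇒ E = E(r) r̂. Gaussian sphere of radius r = 0.0581 m (r < R).
Q_enc = ∫₀^r ρ(r')·4πr'² dr' = (4πρ₀/R²) ∫₀^r r'^4 dr' = 4πρ₀ r^5/(5·R²) = -6.906×10^-9 C.
Applying ∮E·dA = Q_enc/ε₀ with Φ = E(4πr²):
E = k|Q_enc|/r² = (8.99×10^9)(6.906e-9)/(0.0581)² = 1.84e4 N/C.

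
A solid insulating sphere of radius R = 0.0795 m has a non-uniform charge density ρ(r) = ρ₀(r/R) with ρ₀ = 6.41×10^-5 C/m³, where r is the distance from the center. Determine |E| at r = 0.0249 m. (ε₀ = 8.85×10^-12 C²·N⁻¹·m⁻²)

Use a concentric Gaussian sphere at r = 0.0249 m (r < R).
Integrate the density: Q_enc = 4π ∫₀^r ρ₀(r'/R)^1 r'² dr' = 4πρ₀ r^4/(4·R) = 9.737×10^-10 C.
By Gauss's law, ∮E·dA = E·4πr² = Q_enc/ε₀.
E = |Q_enc|/(4πε₀r²) = (9.737e-10)/(4π·8.85×10^-12·(0.0249)²) = 1.41×10^4 N/C.

E ≈ 1.41×10^4 V/m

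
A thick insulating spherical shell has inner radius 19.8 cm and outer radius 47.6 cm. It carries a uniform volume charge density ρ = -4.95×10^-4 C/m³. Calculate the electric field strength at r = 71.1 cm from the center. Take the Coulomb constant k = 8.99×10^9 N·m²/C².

|E| ≈ 3.69e6 N/C

Take a concentric spherical Gaussian surface of radius r = 71.1 cm (r > 47.6 cm, enclosing the whole shell).
Q_enc = ρ·(4π/3)(b³ − a³) = (-4.95×10^-4)·(4π/3)·((0.476)³ − (0.198)³) = -2.075×10^-4 C.
By Gauss's law, ∮E·dA = E·4πr² = Q_enc/ε₀.
E = k|Q_enc|/r² = (8.99×10^9)(2.075×10^-4)/(0.711)² = 3.69×10^6 N/C.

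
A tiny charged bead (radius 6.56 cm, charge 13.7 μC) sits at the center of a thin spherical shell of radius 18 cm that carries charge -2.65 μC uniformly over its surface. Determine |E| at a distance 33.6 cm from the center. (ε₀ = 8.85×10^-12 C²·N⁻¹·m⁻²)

By spherical symmetry E is radial; choose a Gaussian sphere of radius r = 33.6 cm (r > 18 cm, enclosing both).
Q_enc = (13.7 μC) + (-2.65 μC) = 1.105×10^-5 C.
Applying ∮E·dA = Q_enc/ε₀ with Φ = E(4πr²):
E = |Q_enc|/(4πε₀r²) = (1.105×10^-5)/(4π·8.85×10^-12·(0.336)²) = 8.80e5 N/C.

8.80e5 N/C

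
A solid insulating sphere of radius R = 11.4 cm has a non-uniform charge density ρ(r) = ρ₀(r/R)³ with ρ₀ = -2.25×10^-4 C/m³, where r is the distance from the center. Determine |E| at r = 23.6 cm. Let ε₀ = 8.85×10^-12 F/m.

Use a concentric Gaussian sphere at r = 23.6 cm (r > R, all charge enclosed).
Q_enc = 4π ∫₀^R ρ₀(r'/R)^3 r'² dr' = 4πρ₀R³/6 = -6.982×10^-7 C.
Since E is radial and uniform over the Gaussian sphere, Φ = E·4πr² = Q_enc/ε₀.
E = |Q_enc|/(4πε₀r²) = (6.982×10^-7)/(4π·8.85×10^-12·(0.236)²) = 1.13×10^5 N/C.

E ≈ 1.13e5 V/m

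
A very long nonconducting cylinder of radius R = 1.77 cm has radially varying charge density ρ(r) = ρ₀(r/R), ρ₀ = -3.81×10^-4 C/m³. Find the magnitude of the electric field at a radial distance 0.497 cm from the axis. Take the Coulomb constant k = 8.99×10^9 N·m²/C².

E = 2.00×10^4 V/m

Choose a coaxial cylinder of radius r = 0.497 cm (arbitrary length L) as the Gaussian surface (r < R).
λ_enc = ∫₀^r ρ(r')·2πr' dr' = (2πρ₀/R)·r^3/3 = -5.535×10^-9 C/m.
Since E is radial and uniform over the curved surface, Φ = E·2πrL = Q_enc/ε₀ = λ_enc L/ε₀.
E = 2k|λ_enc|/r = 2(8.99×10^9)(5.535×10^-9)/(0.00497) = 2.00×10^4 N/C.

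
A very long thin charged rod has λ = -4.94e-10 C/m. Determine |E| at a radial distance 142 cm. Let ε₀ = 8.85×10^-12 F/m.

Choose a coaxial cylinder of radius r = 142 cm (arbitrary length L) as the Gaussian surface.
Q_enc = λL, so λ_enc = -4.94×10^-10 C/m.
Gauss's law: E·2πrL = λ_enc L/ε₀.
E = |λ_enc|/(2πε₀r) = (4.94×10^-10)/(2π·8.85×10^-12·1.42) = 6.26 N/C.

|E| ≈ 6.26 N/C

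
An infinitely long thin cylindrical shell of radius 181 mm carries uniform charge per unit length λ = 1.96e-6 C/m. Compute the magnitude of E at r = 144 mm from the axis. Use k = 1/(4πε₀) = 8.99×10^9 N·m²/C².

E = 0

By cylindrical symmetry E is radial; use a coaxial Gaussian cylinder of radius 144 mm and length L (r < 181 mm, inside the shell).
All the surface charge lies outside this cylinder: Q_enc = 0, hence E = 0.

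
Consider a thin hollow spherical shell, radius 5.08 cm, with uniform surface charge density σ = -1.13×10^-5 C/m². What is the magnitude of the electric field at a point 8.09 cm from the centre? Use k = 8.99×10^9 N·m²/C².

By spherical symmetry E is radial; choose a Gaussian sphere of radius r = 8.09 cm (r > 5.08 cm).
The entire shell is enclosed: Q_enc = σ·4πR² = (-1.13e-5)·4π·(0.0508)² = -3.665×10^-7 C.
Applying ∮E·dA = Q_enc/ε₀ with Φ = E(4πr²):
E = k|Q_enc|/r² = (8.99×10^9)(3.665×10^-7)/(0.0809)² = 5.03×10^5 N/C.

5.03×10^5 N/C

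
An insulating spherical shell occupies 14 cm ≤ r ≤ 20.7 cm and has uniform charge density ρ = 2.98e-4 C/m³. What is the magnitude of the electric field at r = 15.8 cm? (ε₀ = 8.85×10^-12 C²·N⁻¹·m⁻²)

|E| ≈ 5.40e5 N/C

Use a concentric Gaussian sphere at r = 15.8 cm (within the shell material, 14 cm < r < 20.7 cm).
Only the shell between 14 cm and r is enclosed: Q_enc = ρ·(4π/3)(r³ − a³) = (2.98e-4)·(4π/3)·((0.158)³ − (0.14)³) = 1.498e-6 C.
By Gauss's law, ∮E·dA = E·4πr² = Q_enc/ε₀.
E = |Q_enc|/(4πε₀r²) = (1.498e-6)/(4π·8.85×10^-12·(0.158)²) = 5.40e5 N/C.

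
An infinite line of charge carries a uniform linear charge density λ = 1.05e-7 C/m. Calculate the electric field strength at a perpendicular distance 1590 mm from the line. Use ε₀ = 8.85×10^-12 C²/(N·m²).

Coaxial Gaussian cylinder, radius r = 1590 mm, length L.
Q_enc = λL, so λ_enc = 1.05×10^-7 C/m.
Applying ∮E·dA = Q_enc/ε₀ with the end caps contributing no flux:
E = |λ_enc|/(2πε₀r) = (1.05×10^-7)/(2π·8.85×10^-12·1.59) = 1.19e3 N/C.

E ≈ 1.19×10^3 N/C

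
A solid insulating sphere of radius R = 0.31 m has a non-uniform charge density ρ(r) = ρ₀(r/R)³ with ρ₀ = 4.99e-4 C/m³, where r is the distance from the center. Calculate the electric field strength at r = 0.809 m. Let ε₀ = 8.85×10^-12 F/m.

Use a concentric Gaussian sphere at r = 0.809 m (r > R, all charge enclosed).
Q_enc = 4π ∫₀^R ρ₀(r'/R)^3 r'² dr' = 4πρ₀R³/6 = 3.113×10^-5 C.
Since E is radial and uniform over the Gaussian sphere, Φ = E·4πr² = Q_enc/ε₀.
E = |Q_enc|/(4πε₀r²) = (3.113×10^-5)/(4π·8.85×10^-12·(0.809)²) = 4.28e5 N/C.

E = 4.28×10^5 N/C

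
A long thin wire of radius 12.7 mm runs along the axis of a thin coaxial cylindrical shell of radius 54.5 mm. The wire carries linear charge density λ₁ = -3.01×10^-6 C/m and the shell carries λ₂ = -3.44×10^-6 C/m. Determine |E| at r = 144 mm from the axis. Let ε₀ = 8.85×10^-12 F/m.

Take a coaxial cylindrical Gaussian surface of radius r = 144 mm and length L (r > 54.5 mm, enclosing both).
λ_enc = λ₁ + λ₂ = (-3.01×10^-6) + (-3.44e-6) = -6.45e-6 C/m.
Gauss's law: E·2πrL = λ_enc L/ε₀.
E = |λ_enc|/(2πε₀r) = (6.45e-6)/(2π·8.85×10^-12·0.144) = 8.06e5 N/C.

E ≈ 8.06×10^5 N/C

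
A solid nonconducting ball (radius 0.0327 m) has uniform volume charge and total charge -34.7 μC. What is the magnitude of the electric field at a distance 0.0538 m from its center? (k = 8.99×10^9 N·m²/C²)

Take a concentric spherical Gaussian surface of radius r = 0.0538 m (r > R, so the entire charge is enclosed).
Q_enc = -34.7 μC = -3.47×10^-5 C.
By Gauss's law, ∮E·dA = E·4πr² = Q_enc/ε₀.
E = k|Q_enc|/r² = (8.99×10^9)(3.47×10^-5)/(0.0538)² = 1.08×10^8 N/C.

|E| ≈ 1.08×10^8 N/C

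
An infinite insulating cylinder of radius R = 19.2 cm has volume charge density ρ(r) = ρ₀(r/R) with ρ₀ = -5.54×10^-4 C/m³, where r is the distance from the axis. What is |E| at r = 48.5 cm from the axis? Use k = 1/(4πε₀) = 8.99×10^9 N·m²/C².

By cylindrical symmetry E is radial; use a coaxial Gaussian cylinder of radius 48.5 cm and length L (r > R, full charge per length enclosed).
λ_enc = 2π ∫₀^R ρ₀(r'/R)^1 r' dr' = 2πρ₀R²/3 = -4.277×10^-5 C/m.
Since E is radial and uniform over the curved surface, Φ = E·2πrL = Q_enc/ε₀ = λ_enc L/ε₀.
E = 2k|λ_enc|/r = 2(8.99×10^9)(4.277×10^-5)/(0.485) = 1.59×10^6 N/C.

E ≈ 1.59×10^6 N/C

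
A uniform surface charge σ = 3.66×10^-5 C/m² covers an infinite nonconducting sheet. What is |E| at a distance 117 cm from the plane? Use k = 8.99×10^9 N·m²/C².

|E| ≈ 2.07×10^6 N/C

Choose a cylindrical pillbox piercing the sheet, end faces (area A) parallel to it.
Flux Φ = 2EA and Q_enc = σA, so 2EA = σA/ε₀ ⇒ E = |σ|/(2ε₀), independent of distance.
E = 2πk|σ| = 2π(8.99×10^9)(3.66×10^-5) = 2.07×10^6 N/C.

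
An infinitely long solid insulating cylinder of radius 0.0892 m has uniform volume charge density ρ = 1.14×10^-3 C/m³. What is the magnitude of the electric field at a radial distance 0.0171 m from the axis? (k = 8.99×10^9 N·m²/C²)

E ≈ 1.10×10^6 N/C

Take a coaxial cylindrical Gaussian surface of radius r = 0.0171 m and length L (r < R).
Charge inside radius r per length L is ρ·πr²·L, so λ_enc = ρπr² = 1.047×10^-6 C/m.
Gauss's law: E·2πrL = λ_enc L/ε₀.
E = 2k|λ_enc|/r = 2(8.99×10^9)(1.047×10^-6)/(0.0171) = 1.10e6 N/C.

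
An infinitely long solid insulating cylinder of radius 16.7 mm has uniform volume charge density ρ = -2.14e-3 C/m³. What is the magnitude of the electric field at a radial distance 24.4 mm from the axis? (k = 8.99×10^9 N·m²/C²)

E ≈ 1.38e6 N/C

Choose a coaxial cylinder of radius r = 24.4 mm (arbitrary length L) as the Gaussian surface (r > 16.7 mm, full cross-section enclosed).
λ_enc = ρ·πR² = (-2.14×10^-3)π(0.0167)² = -1.875×10^-6 C/m.
Applying ∮E·dA = Q_enc/ε₀ with the end caps contributing no flux:
E = 2k|λ_enc|/r = 2(8.99×10^9)(1.875×10^-6)/(0.0244) = 1.38e6 N/C.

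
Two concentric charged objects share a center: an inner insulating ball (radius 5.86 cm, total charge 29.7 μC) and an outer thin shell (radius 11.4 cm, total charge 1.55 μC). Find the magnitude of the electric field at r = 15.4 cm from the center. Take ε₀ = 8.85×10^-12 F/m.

Symmetry ⇒ E = E(r) r̂. Gaussian sphere of radius r = 15.4 cm (r > 11.4 cm, enclosing both).
Q_enc = (29.7 μC) + (1.55 μC) = 3.125e-5 C.
Since E is radial and uniform over the Gaussian sphere, Φ = E·4πr² = Q_enc/ε₀.
E = |Q_enc|/(4πε₀r²) = (3.125e-5)/(4π·8.85×10^-12·(0.154)²) = 1.18×10^7 N/C.

E ≈ 1.18×10^7 N/C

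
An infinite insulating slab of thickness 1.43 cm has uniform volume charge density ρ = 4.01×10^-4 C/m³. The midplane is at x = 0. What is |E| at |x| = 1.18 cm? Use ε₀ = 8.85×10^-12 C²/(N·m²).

E ≈ 3.24e5 V/m

The point |x| = 1.18 cm lies outside the slab (half-thickness 0.00715 m). A symmetric pillbox spanning the full slab encloses Q_enc = ρ·d·A.
Flux = 2EA ⇒ E = |ρ|d/(2ε₀), independent of distance outside.
E = (4.01e-4)(0.0143)/(2·8.85×10^-12) = 3.24×10^5 N/C.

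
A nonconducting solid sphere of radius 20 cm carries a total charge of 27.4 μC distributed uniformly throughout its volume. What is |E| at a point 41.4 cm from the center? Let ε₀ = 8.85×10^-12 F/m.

|E| ≈ 1.44×10^6 V/m

Symmetry ⇒ E = E(r) r̂. Gaussian sphere of radius r = 41.4 cm (r > R, so the entire charge is enclosed).
Q_enc = 27.4 μC = 2.74×10^-5 C.
By Gauss's law, ∮E·dA = E·4πr² = Q_enc/ε₀.
E = |Q_enc|/(4πε₀r²) = (2.74×10^-5)/(4π·8.85×10^-12·(0.414)²) = 1.44×10^6 N/C.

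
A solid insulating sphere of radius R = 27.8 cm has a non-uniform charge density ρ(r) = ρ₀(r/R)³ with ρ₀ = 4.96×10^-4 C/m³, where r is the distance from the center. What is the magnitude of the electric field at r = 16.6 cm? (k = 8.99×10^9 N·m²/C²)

Use a concentric Gaussian sphere at r = 16.6 cm (r < R).
Q_enc = ∫₀^r ρ(r')·4πr'² dr' = (4πρ₀/R³) ∫₀^r r'^5 dr' = 4πρ₀ r^6/(6·R³) = 1.012e-6 C.
By Gauss's law, ∮E·dA = E·4πr² = Q_enc/ε₀.
E = k|Q_enc|/r² = (8.99×10^9)(1.012×10^-6)/(0.166)² = 3.30e5 N/C.

|E| ≈ 3.30e5 V/m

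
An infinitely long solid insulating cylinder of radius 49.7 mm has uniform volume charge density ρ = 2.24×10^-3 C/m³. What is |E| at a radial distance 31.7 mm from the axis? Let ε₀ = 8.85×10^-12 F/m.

|E| = 4.01e6 N/C

By cylindrical symmetry E is radial; use a coaxial Gaussian cylinder of radius 31.7 mm and length L (r < R).
Enclosed charge per unit length: λ_enc = ρ·πr² = (2.24×10^-3)π(0.0317)² = 7.072×10^-6 C/m.
By Gauss's law (flux through the curved wall only), E·2πrL = λ_enc L/ε₀.
E = |λ_enc|/(2πε₀r) = (7.072e-6)/(2π·8.85×10^-12·0.0317) = 4.01×10^6 N/C.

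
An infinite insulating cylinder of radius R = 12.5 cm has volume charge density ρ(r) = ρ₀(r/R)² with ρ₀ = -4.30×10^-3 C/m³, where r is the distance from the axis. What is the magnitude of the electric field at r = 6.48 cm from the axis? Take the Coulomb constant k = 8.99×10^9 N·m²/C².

E ≈ 2.11×10^6 N/C

Take a coaxial cylindrical Gaussian surface of radius r = 6.48 cm and length L (r < R).
Integrating ρ over the cross-section to radius r: λ_enc = (2πρ₀/R²) ∫₀^r r'^3 dr' = 2πρ₀ r^4/(4·R²) = -7.622×10^-6 C/m.
Gauss's law: E·2πrL = λ_enc L/ε₀.
E = 2k|λ_enc|/r = 2(8.99×10^9)(7.622×10^-6)/(0.0648) = 2.11×10^6 N/C.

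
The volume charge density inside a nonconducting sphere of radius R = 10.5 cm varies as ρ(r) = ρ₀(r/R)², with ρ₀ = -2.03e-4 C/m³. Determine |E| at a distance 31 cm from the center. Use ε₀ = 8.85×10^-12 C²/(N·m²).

|E| = 5.53×10^4 V/m

Use a concentric Gaussian sphere at r = 31 cm (r > R, all charge enclosed).
Q_enc = 4π ∫₀^R ρ₀(r'/R)^2 r'² dr' = 4πρ₀R³/5 = -5.906×10^-7 C.
Applying ∮E·dA = Q_enc/ε₀ with Φ = E(4πr²):
E = |Q_enc|/(4πε₀r²) = (5.906×10^-7)/(4π·8.85×10^-12·(0.31)²) = 5.53×10^4 N/C.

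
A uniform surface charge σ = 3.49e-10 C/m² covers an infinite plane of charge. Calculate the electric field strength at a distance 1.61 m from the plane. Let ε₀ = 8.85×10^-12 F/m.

|E| ≈ 19.7 N/C

By planar symmetry E is perpendicular to the sheet and uniform; use a Gaussian pillbox with flat faces of area A on each side of the sheet.
Only the two end caps contribute flux: Φ = 2EA. With Q_enc = σA, Gauss's law gives E = |σ|/(2ε₀).
E = |σ|/(2ε₀) = (3.49×10^-10)/(2·8.85×10^-12) = 19.7 N/C.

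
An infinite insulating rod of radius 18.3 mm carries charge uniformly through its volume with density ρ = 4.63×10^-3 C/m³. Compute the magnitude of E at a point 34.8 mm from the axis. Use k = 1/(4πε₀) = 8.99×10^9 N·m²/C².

|E| ≈ 2.52×10^6 N/C

Choose a coaxial cylinder of radius r = 34.8 mm (arbitrary length L) as the Gaussian surface (r > 18.3 mm, full cross-section enclosed).
λ_enc = ρ·πR² = (4.63e-3)π(0.0183)² = 4.871×10^-6 C/m.
By Gauss's law (flux through the curved wall only), E·2πrL = λ_enc L/ε₀.
E = 2k|λ_enc|/r = 2(8.99×10^9)(4.871×10^-6)/(0.0348) = 2.52×10^6 N/C.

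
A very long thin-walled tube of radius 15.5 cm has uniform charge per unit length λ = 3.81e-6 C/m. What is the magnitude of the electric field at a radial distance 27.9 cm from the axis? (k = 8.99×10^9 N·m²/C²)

2.46e5 N/C

Coaxial Gaussian cylinder, radius r = 27.9 cm, length L (r > 15.5 cm).
The full line charge is enclosed: λ_enc = 3.81×10^-6 C/m.
By Gauss's law (flux through the curved wall only), E·2πrL = λ_enc L/ε₀.
E = 2k|λ_enc|/r = 2(8.99×10^9)(3.81×10^-6)/(0.279) = 2.46×10^5 N/C.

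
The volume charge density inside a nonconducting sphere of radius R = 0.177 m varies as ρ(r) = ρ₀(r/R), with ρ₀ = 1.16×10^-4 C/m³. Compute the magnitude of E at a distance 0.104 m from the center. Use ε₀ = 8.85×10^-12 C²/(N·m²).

|E| = 2.00e5 N/C

Take a concentric spherical Gaussian surface of radius r = 0.104 m (r < R).
Integrate the density: Q_enc = 4π ∫₀^r ρ₀(r'/R)^1 r'² dr' = 4πρ₀ r^4/(4·R) = 2.409×10^-7 C.
Applying ∮E·dA = Q_enc/ε₀ with Φ = E(4πr²):
E = |Q_enc|/(4πε₀r²) = (2.409×10^-7)/(4π·8.85×10^-12·(0.104)²) = 2.00×10^5 N/C.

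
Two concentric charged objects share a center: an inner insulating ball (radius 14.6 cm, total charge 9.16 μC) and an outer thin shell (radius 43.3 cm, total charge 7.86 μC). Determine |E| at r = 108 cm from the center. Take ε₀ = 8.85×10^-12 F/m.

|E| ≈ 1.31×10^5 N/C

Symmetry ⇒ E = E(r) r̂. Gaussian sphere of radius r = 108 cm (r > 43.3 cm, enclosing both).
Q_enc = (9.16 μC) + (7.86 μC) = 1.702e-5 C.
Since E is radial and uniform over the Gaussian sphere, Φ = E·4πr² = Q_enc/ε₀.
E = |Q_enc|/(4πε₀r²) = (1.702×10^-5)/(4π·8.85×10^-12·(1.08)²) = 1.31×10^5 N/C.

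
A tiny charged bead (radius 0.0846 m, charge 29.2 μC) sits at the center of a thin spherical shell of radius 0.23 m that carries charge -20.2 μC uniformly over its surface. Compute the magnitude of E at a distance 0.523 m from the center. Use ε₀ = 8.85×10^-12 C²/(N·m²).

|E| = 2.96×10^5 V/m

Take a concentric spherical Gaussian surface of radius r = 0.523 m (r > 0.23 m, enclosing both).
Q_enc = (29.2 μC) + (-20.2 μC) = 9.00×10^-6 C.
Applying ∮E·dA = Q_enc/ε₀ with Φ = E(4πr²):
E = |Q_enc|/(4πε₀r²) = (9.00×10^-6)/(4π·8.85×10^-12·(0.523)²) = 2.96×10^5 N/C.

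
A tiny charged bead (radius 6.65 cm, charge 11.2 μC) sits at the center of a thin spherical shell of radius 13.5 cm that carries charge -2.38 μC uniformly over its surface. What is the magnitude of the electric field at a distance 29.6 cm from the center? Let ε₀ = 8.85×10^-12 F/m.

Symmetry ⇒ E = E(r) r̂. Gaussian sphere of radius r = 29.6 cm (r > 13.5 cm, enclosing both).
Q_enc = (11.2 μC) + (-2.38 μC) = 8.82×10^-6 C.
Applying ∮E·dA = Q_enc/ε₀ with Φ = E(4πr²):
E = |Q_enc|/(4πε₀r²) = (8.82×10^-6)/(4π·8.85×10^-12·(0.296)²) = 9.05×10^5 N/C.

9.05e5 N/C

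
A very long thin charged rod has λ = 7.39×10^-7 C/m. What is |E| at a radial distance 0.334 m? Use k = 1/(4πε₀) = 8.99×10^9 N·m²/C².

3.98×10^4 V/m

Take a coaxial cylindrical Gaussian surface of radius r = 0.334 m and length L.
Q_enc = λL, so λ_enc = 7.39×10^-7 C/m.
By Gauss's law (flux through the curved wall only), E·2πrL = λ_enc L/ε₀.
E = 2k|λ_enc|/r = 2(8.99×10^9)(7.39×10^-7)/(0.334) = 3.98×10^4 N/C.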